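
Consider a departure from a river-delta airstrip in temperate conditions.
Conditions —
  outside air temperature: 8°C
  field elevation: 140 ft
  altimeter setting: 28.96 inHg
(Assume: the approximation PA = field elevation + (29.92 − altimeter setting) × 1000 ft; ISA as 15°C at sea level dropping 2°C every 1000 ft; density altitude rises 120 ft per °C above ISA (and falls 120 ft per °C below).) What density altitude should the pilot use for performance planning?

Pressure altitude = 140 + (29.92 − 28.96) × 1000 = 140 + (+960) = 1100 ft.
ISA temperature at 1100 ft = 15 − 2 × (1100/1000) = 12.8°C.
ISA deviation = 8 − 12.8 = -4.8°C.
Density altitude = 1100 + 120 × (-4.8) = 524 ft.

524 ft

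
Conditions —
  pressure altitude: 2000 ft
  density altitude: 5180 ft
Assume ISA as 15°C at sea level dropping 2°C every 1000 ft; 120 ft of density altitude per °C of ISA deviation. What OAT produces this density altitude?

37.5°C

Density altitude − pressure altitude = 5180 − 2000 = +3180 ft.
At 120 ft/°C that is an ISA deviation of 3180/120 = +26.5°C.
ISA temperature at 2000 ft = 15 − 2 × (2000/1000) = 11°C.
OAT = ISA + deviation = 11 + (+26.5) = 37.5°C.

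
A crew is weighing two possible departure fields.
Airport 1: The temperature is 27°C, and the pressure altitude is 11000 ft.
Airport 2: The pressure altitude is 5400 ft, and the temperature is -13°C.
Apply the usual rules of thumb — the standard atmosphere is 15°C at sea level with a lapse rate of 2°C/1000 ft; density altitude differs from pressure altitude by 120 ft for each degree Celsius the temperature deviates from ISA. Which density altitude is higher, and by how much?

Airport 1 by 11744 ft

Airport 1: ISA temp = -7°C, deviation +34°C, DA = 11000 + 120 × 34 = 15080 ft.
Airport 2: ISA temp = 4.2°C, deviation -17.2°C, DA = 5400 + 120 × (-17.2) = 3336 ft.
Airport 1 is higher by 15080 − 3336 = 11744 ft.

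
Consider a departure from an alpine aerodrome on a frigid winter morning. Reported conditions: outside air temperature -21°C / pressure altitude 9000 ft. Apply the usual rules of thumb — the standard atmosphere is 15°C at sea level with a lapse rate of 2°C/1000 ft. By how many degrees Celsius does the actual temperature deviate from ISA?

ISA temperature at 9000 ft = 15 − 2 × (9000/1000) = -3°C.
Deviation = OAT − ISA = -21 − (-3) = -18°C.

ISA-18°C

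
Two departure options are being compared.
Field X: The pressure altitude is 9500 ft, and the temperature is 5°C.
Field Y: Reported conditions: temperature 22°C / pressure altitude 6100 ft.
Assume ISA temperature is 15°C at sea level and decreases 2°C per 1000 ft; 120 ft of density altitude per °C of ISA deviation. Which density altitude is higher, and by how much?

Field X by 2176 ft

Field X: ISA temp = -4°C, deviation +9°C, DA = 9500 + 120 × 9 = 10580 ft.
Field Y: ISA temp = 2.8°C, deviation +19.2°C, DA = 6100 + 120 × 19.2 = 8404 ft.
Field X is higher by 10580 − 8404 = 2176 ft.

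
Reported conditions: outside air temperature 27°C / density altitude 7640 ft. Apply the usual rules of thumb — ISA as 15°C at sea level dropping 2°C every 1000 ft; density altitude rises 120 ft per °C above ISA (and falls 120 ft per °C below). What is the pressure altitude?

DA = PA + 120 × (OAT − (15 − 2·PA/1000)) = PA + 120·OAT − 1800 + 0.24·PA = 1.24·PA + 120·OAT − 1800.
So 1.24·PA = 7640 − 120 × 27 + 1800 = 6200.
PA = 6200 / 1.24 = 5000 ft.

5000 ft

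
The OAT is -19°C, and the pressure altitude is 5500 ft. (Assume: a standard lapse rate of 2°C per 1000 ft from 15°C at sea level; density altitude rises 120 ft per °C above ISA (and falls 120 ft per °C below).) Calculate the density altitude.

ISA temperature at 5500 ft = 15 − 2 × (5500/1000) = 4°C.
ISA deviation = -19 − 4 = -23°C.
Density altitude = 5500 + 120 × (-23) = 5500 + (-2760) = 2740 ft.

2740 ft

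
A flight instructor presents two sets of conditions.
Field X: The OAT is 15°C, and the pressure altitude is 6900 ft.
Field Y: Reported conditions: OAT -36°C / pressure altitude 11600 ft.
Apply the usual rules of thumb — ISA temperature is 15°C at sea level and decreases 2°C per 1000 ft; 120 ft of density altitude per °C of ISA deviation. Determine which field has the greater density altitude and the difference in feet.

Field X by 292 ft

Field X: ISA temp = 1.2°C, deviation +13.8°C, DA = 6900 + 120 × 13.8 = 8556 ft.
Field Y: ISA temp = -8.2°C, deviation -27.8°C, DA = 11600 + 120 × (-27.8) = 8264 ft.
Field X is higher by 8556 − 8264 = 292 ft.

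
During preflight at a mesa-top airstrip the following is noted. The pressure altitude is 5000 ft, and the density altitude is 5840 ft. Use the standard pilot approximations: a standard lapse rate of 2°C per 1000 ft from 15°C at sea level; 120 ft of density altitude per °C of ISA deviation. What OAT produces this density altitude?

Density altitude − pressure altitude = 5840 − 5000 = +840 ft.
At 120 ft/°C that is an ISA deviation of 840/120 = +7°C.
ISA temperature at 5000 ft = 15 − 2 × (5000/1000) = 5°C.
OAT = ISA + deviation = 5 + (+7) = 12°C.

12°C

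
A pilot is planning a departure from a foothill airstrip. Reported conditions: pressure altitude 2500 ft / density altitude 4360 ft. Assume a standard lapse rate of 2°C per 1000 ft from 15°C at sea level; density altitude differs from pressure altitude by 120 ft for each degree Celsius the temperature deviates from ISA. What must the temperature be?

Density altitude − pressure altitude = 4360 − 2500 = +1860 ft.
At 120 ft/°C that is an ISA deviation of 1860/120 = +15.5°C.
ISA temperature at 2500 ft = 15 − 2 × (2500/1000) = 10°C.
OAT = ISA + deviation = 10 + (+15.5) = 25.5°C.

25.5°C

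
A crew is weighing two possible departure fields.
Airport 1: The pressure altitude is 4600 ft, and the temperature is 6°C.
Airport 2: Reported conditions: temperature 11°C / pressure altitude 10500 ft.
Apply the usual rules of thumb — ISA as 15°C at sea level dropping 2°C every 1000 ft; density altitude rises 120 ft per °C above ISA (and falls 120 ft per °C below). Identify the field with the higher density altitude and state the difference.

Airport 2 by 7916 ft

Airport 1: ISA temp = 5.8°C, deviation +0.2°C, DA = 4600 + 120 × 0.2 = 4624 ft.
Airport 2: ISA temp = -6°C, deviation +17°C, DA = 10500 + 120 × 17 = 12540 ft.
Airport 2 is higher by 12540 − 4624 = 7916 ft.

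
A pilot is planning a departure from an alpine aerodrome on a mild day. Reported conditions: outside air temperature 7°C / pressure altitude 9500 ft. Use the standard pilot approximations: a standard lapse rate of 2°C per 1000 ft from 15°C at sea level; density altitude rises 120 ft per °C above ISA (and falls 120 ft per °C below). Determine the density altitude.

ISA temperature at 9500 ft = 15 − 2 × (9500/1000) = -4°C.
ISA deviation = 7 − (-4) = +11°C.
Density altitude = 9500 + 120 × (11) = 9500 + (+1320) = 10820 ft.

10820 ft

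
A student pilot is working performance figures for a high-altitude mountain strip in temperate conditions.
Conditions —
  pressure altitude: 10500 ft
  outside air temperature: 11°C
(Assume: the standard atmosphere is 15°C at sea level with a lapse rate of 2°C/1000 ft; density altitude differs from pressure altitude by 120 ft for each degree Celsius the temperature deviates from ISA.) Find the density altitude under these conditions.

ISA temperature at 10500 ft = 15 − 2 × (10500/1000) = -6°C.
ISA deviation = 11 − (-6) = +17°C.
Density altitude = 10500 + 120 × (17) = 10500 + (+2040) = 12540 ft.

12540 ft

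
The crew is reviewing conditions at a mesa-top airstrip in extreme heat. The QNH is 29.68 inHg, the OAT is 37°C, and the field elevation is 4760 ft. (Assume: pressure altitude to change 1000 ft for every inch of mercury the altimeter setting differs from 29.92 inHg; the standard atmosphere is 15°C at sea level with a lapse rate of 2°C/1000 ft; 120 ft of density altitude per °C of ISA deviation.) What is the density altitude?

8840 ft

Pressure altitude = 4760 + (29.92 − 29.68) × 1000 = 4760 + (+240) = 5000 ft.
ISA temperature at 5000 ft = 15 − 2 × (5000/1000) = 5°C.
ISA deviation = 37 − 5 = +32°C.
Density altitude = 5000 + 120 × (32) = 8840 ft.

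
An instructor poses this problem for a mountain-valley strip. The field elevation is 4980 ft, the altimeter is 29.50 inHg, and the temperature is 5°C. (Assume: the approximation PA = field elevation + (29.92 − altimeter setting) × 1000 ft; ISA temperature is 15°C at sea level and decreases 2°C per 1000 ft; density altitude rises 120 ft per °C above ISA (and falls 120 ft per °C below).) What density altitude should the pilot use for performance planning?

Pressure altitude = 4980 + (29.92 − 29.50) × 1000 = 4980 + (+420) = 5400 ft.
ISA temperature at 5400 ft = 15 − 2 × (5400/1000) = 4.2°C.
ISA deviation = 5 − 4.2 = +0.8°C.
Density altitude = 5400 + 120 × (0.8) = 5496 ft.

5496 ft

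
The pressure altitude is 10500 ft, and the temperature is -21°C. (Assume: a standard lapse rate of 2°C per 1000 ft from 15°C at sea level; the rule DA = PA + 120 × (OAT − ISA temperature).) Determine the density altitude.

ISA temperature at 10500 ft = 15 − 2 × (10500/1000) = -6°C.
ISA deviation = -21 − (-6) = -15°C.
Density altitude = 10500 + 120 × (-15) = 10500 + (-1800) = 8700 ft.

8700 ft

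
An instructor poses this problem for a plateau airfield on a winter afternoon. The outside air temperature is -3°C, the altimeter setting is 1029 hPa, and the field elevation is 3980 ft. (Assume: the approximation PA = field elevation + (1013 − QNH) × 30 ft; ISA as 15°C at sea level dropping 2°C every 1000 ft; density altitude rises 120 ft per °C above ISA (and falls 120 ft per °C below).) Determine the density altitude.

2180 ft

Pressure altitude = 3980 + (1013 − 1029) × 30 = 3980 + (-480) = 3500 ft.
ISA temperature at 3500 ft = 15 − 2 × (3500/1000) = 8°C.
ISA deviation = -3 − 8 = -11°C.
Density altitude = 3500 + 120 × (-11) = 2180 ft.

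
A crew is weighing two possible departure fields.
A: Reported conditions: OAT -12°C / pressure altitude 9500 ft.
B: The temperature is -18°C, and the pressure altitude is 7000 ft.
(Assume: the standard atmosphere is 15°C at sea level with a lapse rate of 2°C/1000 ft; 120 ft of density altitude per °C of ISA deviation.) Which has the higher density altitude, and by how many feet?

A: ISA temp = -4°C, deviation -8°C, DA = 9500 + 120 × (-8) = 8540 ft.
B: ISA temp = 1°C, deviation -19°C, DA = 7000 + 120 × (-19) = 4720 ft.
A is higher by 8540 − 4720 = 3820 ft.

A by 3820 ft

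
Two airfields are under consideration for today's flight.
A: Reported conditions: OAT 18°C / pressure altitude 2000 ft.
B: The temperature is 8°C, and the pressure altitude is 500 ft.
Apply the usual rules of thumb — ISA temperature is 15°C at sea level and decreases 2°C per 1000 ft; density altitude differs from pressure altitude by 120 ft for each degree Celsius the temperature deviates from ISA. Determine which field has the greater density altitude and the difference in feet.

A: ISA temp = 11°C, deviation +7°C, DA = 2000 + 120 × 7 = 2840 ft.
B: ISA temp = 14°C, deviation -6°C, DA = 500 + 120 × (-6) = -220 ft.
A is higher by 2840 − (-220) = 3060 ft.

A by 3060 ft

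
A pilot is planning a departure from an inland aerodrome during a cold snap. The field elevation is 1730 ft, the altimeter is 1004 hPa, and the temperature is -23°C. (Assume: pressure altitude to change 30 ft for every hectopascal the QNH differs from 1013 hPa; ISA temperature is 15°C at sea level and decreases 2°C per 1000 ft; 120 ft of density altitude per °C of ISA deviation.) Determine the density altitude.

Pressure altitude = 1730 + (1013 − 1004) × 30 = 1730 + (+270) = 2000 ft.
ISA temperature at 2000 ft = 15 − 2 × (2000/1000) = 11°C.
ISA deviation = -23 − 11 = -34°C.
Density altitude = 2000 + 120 × (-34) = -2080 ft.

-2080 ft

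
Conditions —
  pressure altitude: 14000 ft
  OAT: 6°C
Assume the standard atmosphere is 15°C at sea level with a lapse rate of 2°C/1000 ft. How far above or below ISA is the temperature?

ISA+19°C

ISA temperature at 14000 ft = 15 − 2 × (14000/1000) = -13°C.
Deviation = OAT − ISA = 6 − (-13) = +19°C.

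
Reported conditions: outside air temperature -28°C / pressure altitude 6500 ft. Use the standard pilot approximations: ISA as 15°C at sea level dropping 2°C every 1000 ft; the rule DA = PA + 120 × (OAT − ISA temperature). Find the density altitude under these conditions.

ISA temperature at 6500 ft = 15 − 2 × (6500/1000) = 2°C.
ISA deviation = -28 − 2 = -30°C.
Density altitude = 6500 + 120 × (-30) = 6500 + (-3600) = 2900 ft.

2900 ft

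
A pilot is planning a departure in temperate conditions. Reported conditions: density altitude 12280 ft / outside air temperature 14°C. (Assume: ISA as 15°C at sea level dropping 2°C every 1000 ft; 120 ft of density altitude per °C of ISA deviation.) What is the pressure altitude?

10000 ft

DA = PA + 120 × (OAT − (15 − 2·PA/1000)) = PA + 120·OAT − 1800 + 0.24·PA = 1.24·PA + 120·OAT − 1800.
So 1.24·PA = 12280 − 120 × 14 + 1800 = 12400.
PA = 12400 / 1.24 = 10000 ft.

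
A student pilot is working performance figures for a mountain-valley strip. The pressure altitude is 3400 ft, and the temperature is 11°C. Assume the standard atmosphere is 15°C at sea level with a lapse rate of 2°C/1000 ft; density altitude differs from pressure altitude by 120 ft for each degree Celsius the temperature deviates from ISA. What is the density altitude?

3736 ft

ISA temperature at 3400 ft = 15 − 2 × (3400/1000) = 8.2°C.
ISA deviation = 11 − 8.2 = +2.8°C.
Density altitude = 3400 + 120 × (2.8) = 3400 + (+336) = 3736 ft.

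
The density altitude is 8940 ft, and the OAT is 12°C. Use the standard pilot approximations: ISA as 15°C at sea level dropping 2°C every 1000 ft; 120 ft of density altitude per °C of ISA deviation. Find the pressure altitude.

7500 ft

DA = PA + 120 × (OAT − (15 − 2·PA/1000)) = PA + 120·OAT − 1800 + 0.24·PA = 1.24·PA + 120·OAT − 1800.
So 1.24·PA = 8940 − 120 × 12 + 1800 = 9300.
PA = 9300 / 1.24 = 7500 ft.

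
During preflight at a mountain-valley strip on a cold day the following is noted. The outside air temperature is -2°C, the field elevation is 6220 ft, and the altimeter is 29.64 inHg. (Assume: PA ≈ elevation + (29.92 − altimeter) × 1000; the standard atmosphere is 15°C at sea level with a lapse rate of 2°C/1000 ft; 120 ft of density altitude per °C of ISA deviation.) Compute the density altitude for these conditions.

Pressure altitude = 6220 + (29.92 − 29.64) × 1000 = 6220 + (+280) = 6500 ft.
ISA temperature at 6500 ft = 15 − 2 × (6500/1000) = 2°C.
ISA deviation = -2 − 2 = -4°C.
Density altitude = 6500 + 120 × (-4) = 6020 ft.

6020 ft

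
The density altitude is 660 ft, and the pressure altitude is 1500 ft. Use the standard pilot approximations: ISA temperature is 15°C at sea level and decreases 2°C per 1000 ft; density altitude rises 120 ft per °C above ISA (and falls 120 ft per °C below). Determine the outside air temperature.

5°C

Density altitude − pressure altitude = 660 − 1500 = -840 ft.
At 120 ft/°C that is an ISA deviation of -840/120 = -7°C.
ISA temperature at 1500 ft = 15 − 2 × (1500/1000) = 12°C.
OAT = ISA + deviation = 12 + (-7) = 5°C.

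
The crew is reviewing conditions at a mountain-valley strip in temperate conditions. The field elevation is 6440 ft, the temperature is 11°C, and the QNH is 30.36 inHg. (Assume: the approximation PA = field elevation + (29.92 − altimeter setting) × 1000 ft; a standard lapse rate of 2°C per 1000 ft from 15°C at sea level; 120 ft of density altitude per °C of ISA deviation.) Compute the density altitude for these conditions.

Pressure altitude = 6440 + (29.92 − 30.36) × 1000 = 6440 + (-440) = 6000 ft.
ISA temperature at 6000 ft = 15 − 2 × (6000/1000) = 3°C.
ISA deviation = 11 − 3 = +8°C.
Density altitude = 6000 + 120 × (8) = 6960 ft.

6960 ft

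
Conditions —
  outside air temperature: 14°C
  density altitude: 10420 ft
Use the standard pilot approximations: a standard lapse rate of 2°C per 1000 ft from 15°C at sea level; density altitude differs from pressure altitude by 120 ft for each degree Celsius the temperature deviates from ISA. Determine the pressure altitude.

DA = PA + 120 × (OAT − (15 − 2·PA/1000)) = PA + 120·OAT − 1800 + 0.24·PA = 1.24·PA + 120·OAT − 1800.
So 1.24·PA = 10420 − 120 × 14 + 1800 = 10540.
PA = 10540 / 1.24 = 8500 ft.

8500 ft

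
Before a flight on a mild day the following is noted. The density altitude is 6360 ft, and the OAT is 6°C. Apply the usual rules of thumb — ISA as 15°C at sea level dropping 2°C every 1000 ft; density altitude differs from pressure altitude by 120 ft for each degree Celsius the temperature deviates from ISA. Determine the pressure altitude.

6000 ft

DA = PA + 120 × (OAT − (15 − 2·PA/1000)) = PA + 120·OAT − 1800 + 0.24·PA = 1.24·PA + 120·OAT − 1800.
So 1.24·PA = 6360 − 120 × 6 + 1800 = 7440.
PA = 7440 / 1.24 = 6000 ft.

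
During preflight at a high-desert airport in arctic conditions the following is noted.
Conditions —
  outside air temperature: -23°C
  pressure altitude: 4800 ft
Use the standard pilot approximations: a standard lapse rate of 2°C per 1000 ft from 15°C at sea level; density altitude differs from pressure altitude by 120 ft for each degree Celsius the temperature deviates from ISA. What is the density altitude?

1392 ft

ISA temperature at 4800 ft = 15 − 2 × (4800/1000) = 5.4°C.
ISA deviation = -23 − 5.4 = -28.4°C.
Density altitude = 4800 + 120 × (-28.4) = 4800 + (-3408) = 1392 ft.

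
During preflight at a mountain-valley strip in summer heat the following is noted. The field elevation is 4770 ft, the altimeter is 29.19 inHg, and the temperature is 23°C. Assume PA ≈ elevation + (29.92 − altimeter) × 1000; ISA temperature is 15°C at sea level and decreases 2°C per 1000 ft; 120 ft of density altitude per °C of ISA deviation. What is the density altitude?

Pressure altitude = 4770 + (29.92 − 29.19) × 1000 = 4770 + (+730) = 5500 ft.
ISA temperature at 5500 ft = 15 − 2 × (5500/1000) = 4°C.
ISA deviation = 23 − 4 = +19°C.
Density altitude = 5500 + 120 × (19) = 7780 ft.

7780 ft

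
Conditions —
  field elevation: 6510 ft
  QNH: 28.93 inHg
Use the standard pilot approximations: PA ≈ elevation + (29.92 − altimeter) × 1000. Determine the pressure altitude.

Pressure correction = (29.92 − 28.93) × 1000 = +990 ft.
Pressure altitude = 6510 + (+990) = 7500 ft.

7500 ft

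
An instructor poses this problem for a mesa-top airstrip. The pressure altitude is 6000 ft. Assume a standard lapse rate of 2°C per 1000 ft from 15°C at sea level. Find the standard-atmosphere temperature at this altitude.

ISA temperature = 15 − 2 × (6000/1000) = 15 − 12 = 3°C.

3°C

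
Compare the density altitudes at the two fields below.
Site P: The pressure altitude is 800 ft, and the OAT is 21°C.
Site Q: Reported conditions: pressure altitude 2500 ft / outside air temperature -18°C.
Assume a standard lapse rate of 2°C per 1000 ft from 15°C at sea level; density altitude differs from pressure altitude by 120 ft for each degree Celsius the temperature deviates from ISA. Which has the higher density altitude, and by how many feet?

Site P by 2572 ft

Site P: ISA temp = 13.4°C, deviation +7.6°C, DA = 800 + 120 × 7.6 = 1712 ft.
Site Q: ISA temp = 10°C, deviation -28°C, DA = 2500 + 120 × (-28) = -860 ft.
Site P is higher by 1712 − (-860) = 2572 ft.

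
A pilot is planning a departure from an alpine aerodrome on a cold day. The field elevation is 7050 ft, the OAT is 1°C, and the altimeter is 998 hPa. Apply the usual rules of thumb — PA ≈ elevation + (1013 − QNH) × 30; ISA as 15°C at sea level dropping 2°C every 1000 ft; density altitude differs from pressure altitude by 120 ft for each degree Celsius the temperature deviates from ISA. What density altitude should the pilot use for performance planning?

Pressure altitude = 7050 + (1013 − 998) × 30 = 7050 + (+450) = 7500 ft.
ISA temperature at 7500 ft = 15 − 2 × (7500/1000) = 0°C.
ISA deviation = 1 − 0 = +1°C.
Density altitude = 7500 + 120 × (1) = 7620 ft.

7620 ft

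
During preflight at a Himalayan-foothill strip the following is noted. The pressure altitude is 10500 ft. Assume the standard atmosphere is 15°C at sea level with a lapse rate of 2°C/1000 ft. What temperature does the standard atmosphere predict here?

-6°C

ISA temperature = 15 − 2 × (10500/1000) = 15 − 21 = -6°C.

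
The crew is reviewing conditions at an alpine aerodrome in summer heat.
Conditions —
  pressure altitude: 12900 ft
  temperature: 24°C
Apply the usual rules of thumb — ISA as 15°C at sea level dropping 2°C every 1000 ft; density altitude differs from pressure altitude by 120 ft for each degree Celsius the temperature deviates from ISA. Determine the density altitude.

17076 ft

ISA temperature at 12900 ft = 15 − 2 × (12900/1000) = -10.8°C.
ISA deviation = 24 − (-10.8) = +34.8°C.
Density altitude = 12900 + 120 × (34.8) = 12900 + (+4176) = 17076 ft.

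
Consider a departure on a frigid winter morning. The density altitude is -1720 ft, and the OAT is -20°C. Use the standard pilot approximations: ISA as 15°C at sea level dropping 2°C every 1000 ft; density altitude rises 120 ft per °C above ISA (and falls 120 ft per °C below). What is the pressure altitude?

2000 ft

DA = PA + 120 × (OAT − (15 − 2·PA/1000)) = PA + 120·OAT − 1800 + 0.24·PA = 1.24·PA + 120·OAT − 1800.
So 1.24·PA = -1720 − 120 × (-20) + 1800 = 2480.
PA = 2480 / 1.24 = 2000 ft.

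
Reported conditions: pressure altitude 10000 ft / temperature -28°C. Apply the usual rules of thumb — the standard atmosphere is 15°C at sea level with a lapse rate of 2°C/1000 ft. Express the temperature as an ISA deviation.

ISA temperature at 10000 ft = 15 − 2 × (10000/1000) = -5°C.
Deviation = OAT − ISA = -28 − (-5) = -23°C.

ISA-23°C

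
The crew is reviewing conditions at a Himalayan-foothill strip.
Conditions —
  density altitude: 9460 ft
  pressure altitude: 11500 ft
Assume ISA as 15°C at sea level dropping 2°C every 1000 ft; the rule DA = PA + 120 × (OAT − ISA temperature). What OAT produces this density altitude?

Density altitude − pressure altitude = 9460 − 11500 = -2040 ft.
At 120 ft/°C that is an ISA deviation of -2040/120 = -17°C.
ISA temperature at 11500 ft = 15 − 2 × (11500/1000) = -8°C.
OAT = ISA + deviation = -8 + (-17) = -25°C.

-25°C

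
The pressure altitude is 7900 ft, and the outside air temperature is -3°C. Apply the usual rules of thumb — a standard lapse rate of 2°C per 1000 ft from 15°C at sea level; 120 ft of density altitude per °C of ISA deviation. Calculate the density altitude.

ISA temperature at 7900 ft = 15 − 2 × (7900/1000) = -0.8°C.
ISA deviation = -3 − (-0.8) = -2.2°C.
Density altitude = 7900 + 120 × (-2.2) = 7900 + (-264) = 7636 ft.

7636 ft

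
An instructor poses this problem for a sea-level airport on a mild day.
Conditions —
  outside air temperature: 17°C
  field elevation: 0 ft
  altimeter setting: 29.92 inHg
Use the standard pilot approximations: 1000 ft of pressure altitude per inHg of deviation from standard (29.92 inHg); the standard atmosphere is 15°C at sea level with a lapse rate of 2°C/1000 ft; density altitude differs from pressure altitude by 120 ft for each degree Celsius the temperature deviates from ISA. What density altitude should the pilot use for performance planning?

240 ft

Pressure altitude = 0 + (29.92 − 29.92) × 1000 = 0 + (0) = 0 ft.
ISA temperature at 0 ft = 15 − 2 × (0/1000) = 15°C.
ISA deviation = 17 − 15 = +2°C.
Density altitude = 0 + 120 × (2) = 240 ft.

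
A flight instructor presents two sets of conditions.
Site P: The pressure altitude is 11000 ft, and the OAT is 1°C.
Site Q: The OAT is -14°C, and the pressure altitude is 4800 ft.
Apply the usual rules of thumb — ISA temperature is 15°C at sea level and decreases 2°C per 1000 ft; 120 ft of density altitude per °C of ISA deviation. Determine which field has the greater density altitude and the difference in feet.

Site P: ISA temp = -7°C, deviation +8°C, DA = 11000 + 120 × 8 = 11960 ft.
Site Q: ISA temp = 5.4°C, deviation -19.4°C, DA = 4800 + 120 × (-19.4) = 2472 ft.
Site P is higher by 11960 − 2472 = 9488 ft.

Site P by 9488 ft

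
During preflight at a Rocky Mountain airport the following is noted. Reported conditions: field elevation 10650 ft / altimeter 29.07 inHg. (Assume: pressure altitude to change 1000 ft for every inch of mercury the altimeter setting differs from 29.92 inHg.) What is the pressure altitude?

11500 ft

Pressure correction = (29.92 − 29.07) × 1000 = +850 ft.
Pressure altitude = 10650 + (+850) = 11500 ft.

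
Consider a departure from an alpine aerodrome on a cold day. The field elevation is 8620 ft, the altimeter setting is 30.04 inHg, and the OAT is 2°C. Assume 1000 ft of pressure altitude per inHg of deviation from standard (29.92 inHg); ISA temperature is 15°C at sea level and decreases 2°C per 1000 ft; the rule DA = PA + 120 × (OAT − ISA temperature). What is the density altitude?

8980 ft

Pressure altitude = 8620 + (29.92 − 30.04) × 1000 = 8620 + (-120) = 8500 ft.
ISA temperature at 8500 ft = 15 − 2 × (8500/1000) = -2°C.
ISA deviation = 2 − (-2) = +4°C.
Density altitude = 8500 + 120 × (4) = 8980 ft.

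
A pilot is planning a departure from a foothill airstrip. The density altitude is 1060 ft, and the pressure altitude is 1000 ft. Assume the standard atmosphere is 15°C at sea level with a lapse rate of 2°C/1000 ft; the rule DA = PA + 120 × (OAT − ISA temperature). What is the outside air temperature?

13.5°C

Density altitude − pressure altitude = 1060 − 1000 = +60 ft.
At 120 ft/°C that is an ISA deviation of 60/120 = +0.5°C.
ISA temperature at 1000 ft = 15 − 2 × (1000/1000) = 13°C.
OAT = ISA + deviation = 13 + (+0.5) = 13.5°C.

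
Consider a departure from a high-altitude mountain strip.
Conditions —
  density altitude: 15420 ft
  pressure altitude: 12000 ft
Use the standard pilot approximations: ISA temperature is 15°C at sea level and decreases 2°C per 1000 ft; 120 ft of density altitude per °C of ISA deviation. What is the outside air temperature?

19.5°C

Density altitude − pressure altitude = 15420 − 12000 = +3420 ft.
At 120 ft/°C that is an ISA deviation of 3420/120 = +28.5°C.
ISA temperature at 12000 ft = 15 − 2 × (12000/1000) = -9°C.
OAT = ISA + deviation = -9 + (+28.5) = 19.5°C.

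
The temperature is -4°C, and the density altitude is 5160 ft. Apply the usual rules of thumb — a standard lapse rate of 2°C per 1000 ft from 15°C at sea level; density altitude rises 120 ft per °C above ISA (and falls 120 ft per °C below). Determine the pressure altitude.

6000 ft

DA = PA + 120 × (OAT − (15 − 2·PA/1000)) = PA + 120·OAT − 1800 + 0.24·PA = 1.24·PA + 120·OAT − 1800.
So 1.24·PA = 5160 − 120 × (-4) + 1800 = 7440.
PA = 7440 / 1.24 = 6000 ft.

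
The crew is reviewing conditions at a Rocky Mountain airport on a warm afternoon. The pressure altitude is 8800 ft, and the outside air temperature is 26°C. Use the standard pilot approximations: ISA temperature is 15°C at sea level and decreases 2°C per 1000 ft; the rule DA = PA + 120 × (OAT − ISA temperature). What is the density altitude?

12232 ft

ISA temperature at 8800 ft = 15 − 2 × (8800/1000) = -2.6°C.
ISA deviation = 26 − (-2.6) = +28.6°C.
Density altitude = 8800 + 120 × (28.6) = 8800 + (+3432) = 12232 ft.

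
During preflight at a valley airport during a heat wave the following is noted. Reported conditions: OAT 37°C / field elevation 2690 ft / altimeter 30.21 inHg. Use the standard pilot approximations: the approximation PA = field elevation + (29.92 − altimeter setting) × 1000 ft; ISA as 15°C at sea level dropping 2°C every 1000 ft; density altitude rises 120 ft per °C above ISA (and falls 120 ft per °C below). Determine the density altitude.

Pressure altitude = 2690 + (29.92 − 30.21) × 1000 = 2690 + (-290) = 2400 ft.
ISA temperature at 2400 ft = 15 − 2 × (2400/1000) = 10.2°C.
ISA deviation = 37 − 10.2 = +26.8°C.
Density altitude = 2400 + 120 × (26.8) = 5616 ft.

5616 ft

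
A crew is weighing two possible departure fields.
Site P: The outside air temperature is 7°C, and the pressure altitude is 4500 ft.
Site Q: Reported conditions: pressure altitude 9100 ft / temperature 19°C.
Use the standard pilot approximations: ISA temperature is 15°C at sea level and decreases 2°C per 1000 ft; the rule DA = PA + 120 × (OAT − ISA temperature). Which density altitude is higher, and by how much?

Site Q by 7144 ft

Site P: ISA temp = 6°C, deviation +1°C, DA = 4500 + 120 × 1 = 4620 ft.
Site Q: ISA temp = -3.2°C, deviation +22.2°C, DA = 9100 + 120 × 22.2 = 11764 ft.
Site Q is higher by 11764 − 4620 = 7144 ft.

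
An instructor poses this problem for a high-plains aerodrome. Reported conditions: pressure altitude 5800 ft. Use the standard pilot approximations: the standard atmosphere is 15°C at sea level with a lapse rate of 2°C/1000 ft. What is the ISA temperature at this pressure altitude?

ISA temperature = 15 − 2 × (5800/1000) = 15 − 11.6 = 3.4°C.

3.4°C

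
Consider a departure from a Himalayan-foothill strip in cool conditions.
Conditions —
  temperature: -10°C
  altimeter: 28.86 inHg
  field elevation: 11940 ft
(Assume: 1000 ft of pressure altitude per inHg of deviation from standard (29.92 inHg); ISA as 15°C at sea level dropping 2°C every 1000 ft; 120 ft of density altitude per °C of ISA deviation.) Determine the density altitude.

Pressure altitude = 11940 + (29.92 − 28.86) × 1000 = 11940 + (+1060) = 13000 ft.
ISA temperature at 13000 ft = 15 − 2 × (13000/1000) = -11°C.
ISA deviation = -10 − (-11) = +1°C.
Density altitude = 13000 + 120 × (1) = 13120 ft.

13120 ft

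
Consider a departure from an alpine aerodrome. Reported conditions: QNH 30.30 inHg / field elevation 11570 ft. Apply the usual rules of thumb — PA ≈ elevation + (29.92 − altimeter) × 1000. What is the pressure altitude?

Pressure correction = (29.92 − 30.30) × 1000 = -380 ft.
Pressure altitude = 11570 + (-380) = 11190 ft.

11190 ft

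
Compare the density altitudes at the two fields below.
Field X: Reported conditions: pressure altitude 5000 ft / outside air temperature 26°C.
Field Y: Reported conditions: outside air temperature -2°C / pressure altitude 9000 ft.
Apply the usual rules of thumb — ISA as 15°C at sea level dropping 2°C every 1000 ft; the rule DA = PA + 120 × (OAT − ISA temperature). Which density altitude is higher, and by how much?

Field Y by 1600 ft

Field X: ISA temp = 5°C, deviation +21°C, DA = 5000 + 120 × 21 = 7520 ft.
Field Y: ISA temp = -3°C, deviation +1°C, DA = 9000 + 120 × 1 = 9120 ft.
Field Y is higher by 9120 − 7520 = 1600 ft.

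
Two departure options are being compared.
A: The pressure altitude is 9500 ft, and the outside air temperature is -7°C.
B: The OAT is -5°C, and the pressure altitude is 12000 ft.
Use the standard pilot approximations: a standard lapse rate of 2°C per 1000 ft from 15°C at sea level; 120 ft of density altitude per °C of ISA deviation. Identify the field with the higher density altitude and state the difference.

A: ISA temp = -4°C, deviation -3°C, DA = 9500 + 120 × (-3) = 9140 ft.
B: ISA temp = -9°C, deviation +4°C, DA = 12000 + 120 × 4 = 12480 ft.
B is higher by 12480 − 9140 = 3340 ft.

B by 3340 ft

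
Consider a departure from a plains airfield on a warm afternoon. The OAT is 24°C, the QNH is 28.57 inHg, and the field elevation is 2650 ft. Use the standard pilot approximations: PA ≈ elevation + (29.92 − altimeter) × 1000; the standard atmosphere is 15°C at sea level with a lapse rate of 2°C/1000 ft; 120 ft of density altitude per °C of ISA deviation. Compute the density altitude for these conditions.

Pressure altitude = 2650 + (29.92 − 28.57) × 1000 = 2650 + (+1350) = 4000 ft.
ISA temperature at 4000 ft = 15 − 2 × (4000/1000) = 7°C.
ISA deviation = 24 − 7 = +17°C.
Density altitude = 4000 + 120 × (17) = 6040 ft.

6040 ft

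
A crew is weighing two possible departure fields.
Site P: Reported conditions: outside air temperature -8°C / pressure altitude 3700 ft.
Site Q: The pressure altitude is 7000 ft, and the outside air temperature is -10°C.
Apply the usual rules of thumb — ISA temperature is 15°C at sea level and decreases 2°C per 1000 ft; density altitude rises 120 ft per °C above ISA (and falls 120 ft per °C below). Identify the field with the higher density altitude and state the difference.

Site P: ISA temp = 7.6°C, deviation -15.6°C, DA = 3700 + 120 × (-15.6) = 1828 ft.
Site Q: ISA temp = 1°C, deviation -11°C, DA = 7000 + 120 × (-11) = 5680 ft.
Site Q is higher by 5680 − 1828 = 3852 ft.

Site Q by 3852 ft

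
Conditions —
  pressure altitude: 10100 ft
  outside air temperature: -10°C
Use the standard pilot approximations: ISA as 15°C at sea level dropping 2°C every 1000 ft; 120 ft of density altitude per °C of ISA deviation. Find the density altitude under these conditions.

9524 ft

ISA temperature at 10100 ft = 15 − 2 × (10100/1000) = -5.2°C.
ISA deviation = -10 − (-5.2) = -4.8°C.
Density altitude = 10100 + 120 × (-4.8) = 10100 + (-576) = 9524 ft.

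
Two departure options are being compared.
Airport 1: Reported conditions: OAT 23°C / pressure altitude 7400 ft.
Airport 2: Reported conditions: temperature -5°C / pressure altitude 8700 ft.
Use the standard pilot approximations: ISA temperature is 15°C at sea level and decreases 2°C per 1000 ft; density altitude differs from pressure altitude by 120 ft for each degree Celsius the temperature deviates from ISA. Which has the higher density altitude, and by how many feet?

Airport 1 by 1748 ft

Airport 1: ISA temp = 0.2°C, deviation +22.8°C, DA = 7400 + 120 × 22.8 = 10136 ft.
Airport 2: ISA temp = -2.4°C, deviation -2.6°C, DA = 8700 + 120 × (-2.6) = 8388 ft.
Airport 1 is higher by 10136 − 8388 = 1748 ft.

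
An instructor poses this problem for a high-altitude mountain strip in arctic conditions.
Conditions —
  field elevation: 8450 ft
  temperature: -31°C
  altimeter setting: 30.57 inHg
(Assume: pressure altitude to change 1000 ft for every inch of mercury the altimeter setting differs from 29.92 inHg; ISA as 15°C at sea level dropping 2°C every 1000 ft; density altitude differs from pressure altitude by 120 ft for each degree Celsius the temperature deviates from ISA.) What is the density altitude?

4152 ft

Pressure altitude = 8450 + (29.92 − 30.57) × 1000 = 8450 + (-650) = 7800 ft.
ISA temperature at 7800 ft = 15 − 2 × (7800/1000) = -0.6°C.
ISA deviation = -31 − (-0.6) = -30.4°C.
Density altitude = 7800 + 120 × (-30.4) = 4152 ft.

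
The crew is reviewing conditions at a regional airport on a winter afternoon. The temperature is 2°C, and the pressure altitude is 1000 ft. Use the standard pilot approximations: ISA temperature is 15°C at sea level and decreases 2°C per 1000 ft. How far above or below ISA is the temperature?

ISA temperature at 1000 ft = 15 − 2 × (1000/1000) = 13°C.
Deviation = OAT − ISA = 2 − 13 = -11°C.

ISA-11°C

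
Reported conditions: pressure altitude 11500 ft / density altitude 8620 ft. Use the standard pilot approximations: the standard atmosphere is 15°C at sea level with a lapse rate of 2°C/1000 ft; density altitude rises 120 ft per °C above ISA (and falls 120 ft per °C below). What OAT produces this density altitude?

Density altitude − pressure altitude = 8620 − 11500 = -2880 ft.
At 120 ft/°C that is an ISA deviation of -2880/120 = -24°C.
ISA temperature at 11500 ft = 15 − 2 × (11500/1000) = -8°C.
OAT = ISA + deviation = -8 + (-24) = -32°C.

-32°C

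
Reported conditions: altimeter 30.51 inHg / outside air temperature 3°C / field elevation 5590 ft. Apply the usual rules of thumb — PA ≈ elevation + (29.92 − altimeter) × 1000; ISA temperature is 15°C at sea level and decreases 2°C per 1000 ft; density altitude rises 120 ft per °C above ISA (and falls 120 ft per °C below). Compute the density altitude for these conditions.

Pressure altitude = 5590 + (29.92 − 30.51) × 1000 = 5590 + (-590) = 5000 ft.
ISA temperature at 5000 ft = 15 − 2 × (5000/1000) = 5°C.
ISA deviation = 3 − 5 = -2°C.
Density altitude = 5000 + 120 × (-2) = 4760 ft.

4760 ft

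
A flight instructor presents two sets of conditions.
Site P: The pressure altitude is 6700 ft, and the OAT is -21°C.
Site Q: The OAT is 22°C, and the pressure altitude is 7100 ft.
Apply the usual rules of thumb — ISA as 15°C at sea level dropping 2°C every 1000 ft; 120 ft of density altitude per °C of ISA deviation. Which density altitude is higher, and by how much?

Site P: ISA temp = 1.6°C, deviation -22.6°C, DA = 6700 + 120 × (-22.6) = 3988 ft.
Site Q: ISA temp = 0.8°C, deviation +21.2°C, DA = 7100 + 120 × 21.2 = 9644 ft.
Site Q is higher by 9644 − 3988 = 5656 ft.

Site Q by 5656 ft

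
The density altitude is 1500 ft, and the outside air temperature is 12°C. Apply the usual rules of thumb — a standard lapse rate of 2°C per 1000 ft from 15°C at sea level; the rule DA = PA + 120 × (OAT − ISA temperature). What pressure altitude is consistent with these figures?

DA = PA + 120 × (OAT − (15 − 2·PA/1000)) = PA + 120·OAT − 1800 + 0.24·PA = 1.24·PA + 120·OAT − 1800.
So 1.24·PA = 1500 − 120 × 12 + 1800 = 1860.
PA = 1860 / 1.24 = 1500 ft.

1500 ft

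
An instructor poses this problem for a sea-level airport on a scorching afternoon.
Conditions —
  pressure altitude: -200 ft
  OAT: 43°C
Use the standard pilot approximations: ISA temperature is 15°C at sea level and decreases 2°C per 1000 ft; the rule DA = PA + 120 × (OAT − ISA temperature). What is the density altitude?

3112 ft

ISA temperature at -200 ft = 15 − 2 × (-200/1000) = 15.4°C.
ISA deviation = 43 − 15.4 = +27.6°C.
Density altitude = -200 + 120 × (27.6) = -200 + (+3312) = 3112 ft.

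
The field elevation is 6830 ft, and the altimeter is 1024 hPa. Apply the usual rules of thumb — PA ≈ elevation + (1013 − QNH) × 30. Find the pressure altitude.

6500 ft

Pressure correction = (1013 − 1024) × 30 = -330 ft.
Pressure altitude = 6830 + (-330) = 6500 ft.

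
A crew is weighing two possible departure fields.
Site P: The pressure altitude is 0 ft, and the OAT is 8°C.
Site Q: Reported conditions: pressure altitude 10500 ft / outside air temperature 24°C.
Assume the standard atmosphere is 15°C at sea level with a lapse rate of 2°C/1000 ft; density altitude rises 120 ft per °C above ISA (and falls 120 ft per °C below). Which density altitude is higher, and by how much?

Site Q by 14940 ft

Site P: ISA temp = 15°C, deviation -7°C, DA = 0 + 120 × (-7) = -840 ft.
Site Q: ISA temp = -6°C, deviation +30°C, DA = 10500 + 120 × 30 = 14100 ft.
Site Q is higher by 14100 − (-840) = 14940 ft.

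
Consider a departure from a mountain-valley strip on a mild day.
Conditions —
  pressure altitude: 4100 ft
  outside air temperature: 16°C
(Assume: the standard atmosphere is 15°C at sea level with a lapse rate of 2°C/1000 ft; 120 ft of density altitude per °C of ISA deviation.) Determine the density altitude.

5204 ft

ISA temperature at 4100 ft = 15 − 2 × (4100/1000) = 6.8°C.
ISA deviation = 16 − 6.8 = +9.2°C.
Density altitude = 4100 + 120 × (9.2) = 4100 + (+1104) = 5204 ft.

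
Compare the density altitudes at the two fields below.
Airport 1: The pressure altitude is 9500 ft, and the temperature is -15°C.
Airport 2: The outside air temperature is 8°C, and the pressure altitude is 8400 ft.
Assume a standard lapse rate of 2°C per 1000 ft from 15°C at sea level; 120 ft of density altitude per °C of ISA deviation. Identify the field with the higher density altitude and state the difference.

Airport 1: ISA temp = -4°C, deviation -11°C, DA = 9500 + 120 × (-11) = 8180 ft.
Airport 2: ISA temp = -1.8°C, deviation +9.8°C, DA = 8400 + 120 × 9.8 = 9576 ft.
Airport 2 is higher by 9576 − 8180 = 1396 ft.

Airport 2 by 1396 ft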